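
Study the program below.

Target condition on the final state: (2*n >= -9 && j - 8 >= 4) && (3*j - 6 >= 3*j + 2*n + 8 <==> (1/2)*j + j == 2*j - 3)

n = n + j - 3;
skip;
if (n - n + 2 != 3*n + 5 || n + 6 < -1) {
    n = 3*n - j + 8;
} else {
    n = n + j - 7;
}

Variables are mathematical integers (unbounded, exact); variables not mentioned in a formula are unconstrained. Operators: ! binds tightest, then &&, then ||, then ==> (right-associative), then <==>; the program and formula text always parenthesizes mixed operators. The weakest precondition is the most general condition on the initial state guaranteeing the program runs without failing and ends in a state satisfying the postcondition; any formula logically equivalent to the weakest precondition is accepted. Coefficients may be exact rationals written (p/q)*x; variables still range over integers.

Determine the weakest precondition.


Working backward. After the program, the postcondition (2*n >= -9 && j - 8 >= 4) && (3*j - 6 >= 3*j + 2*n + 8 <==> (1/2)*j + j == 2*j - 3) must hold; in canonical form it is 2*n >= -9 && j >= 12 && (2*n <= -14 <==> (1/2)*j == 3).
Then branch requires 6*n >= 2*j - 25 && j >= 12 && (6*n <= 2*j - 30 <==> (1/2)*j == 3); else branch requires 2*j + 2*n >= 5 && j >= 12 && (2*j + 2*n <= 0 <==> (1/2)*j == 3).
Before the if: ((3*n != -3 || n < -7) ==> (6*n >= 2*j - 25 && j >= 12 && (6*n <= 2*j - 30 <==> (1/2)*j == 3))) && ((!(3*n != -3 || n < -7)) ==> (2*j + 2*n >= 5 && j >= 12 && (2*j + 2*n <= 0 <==> (1/2)*j == 3)))
Before skip: ((3*n != -3 || n < -7) ==> (6*n >= 2*j - 25 && j >= 12 && (6*n <= 2*j - 30 <==> (1/2)*j == 3))) && ((!(3*n != -3 || n < -7)) ==> (2*j + 2*n >= 5 && j >= 12 && (2*j + 2*n <= 0 <==> (1/2)*j == 3)))
Before n := n + j - 3: ((3*j + 3*n != 6 || j + n < -4) ==> (4*j + 6*n >= -7 && j >= 12 && (4*j + 6*n <= -12 <==> (1/2)*j == 3))) && ((!(3*j + 3*n != 6 || j + n < -4)) ==> (4*j + 2*n >= 11 && j >= 12 && (4*j + 2*n <= 6 <==> (1/2)*j == 3)))
Answer: WP = ((3*j + 3*n != 6 || j + n < -4) ==> (4*j + 6*n >= -7 && j >= 12 && (4*j + 6*n <= -12 <==> (1/2)*j == 3))) && ((!(3*j + 3*n != 6 || j + n < -4)) ==> (4*j + 2*n >= 11 && j >= 12 && (4*j + 2*n <= 6 <==> (1/2)*j == 3)))


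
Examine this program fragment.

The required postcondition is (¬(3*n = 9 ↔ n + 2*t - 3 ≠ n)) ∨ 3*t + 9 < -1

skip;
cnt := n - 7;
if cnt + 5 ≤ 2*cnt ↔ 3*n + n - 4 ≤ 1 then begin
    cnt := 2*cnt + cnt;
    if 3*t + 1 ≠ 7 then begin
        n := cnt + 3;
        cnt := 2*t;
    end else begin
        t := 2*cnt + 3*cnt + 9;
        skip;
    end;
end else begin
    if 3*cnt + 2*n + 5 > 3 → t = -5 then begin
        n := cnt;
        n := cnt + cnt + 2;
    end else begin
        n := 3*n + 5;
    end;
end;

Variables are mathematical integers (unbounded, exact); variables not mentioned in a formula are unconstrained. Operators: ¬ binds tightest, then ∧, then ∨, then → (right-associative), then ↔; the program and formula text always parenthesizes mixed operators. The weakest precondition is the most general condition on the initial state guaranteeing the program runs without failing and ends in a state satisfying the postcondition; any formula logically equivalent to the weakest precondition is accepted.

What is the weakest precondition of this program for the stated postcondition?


Working backward. After the program, the postcondition (¬(3*n = 9 ↔ n + 2*t - 3 ≠ n)) ∨ 3*t + 9 < -1 must hold; in canonical form it is (¬(3*n = 9 ↔ 2*t ≠ 3)) ∨ 3*t < -10.
Then branch requires (3*t ≠ 6 → ((¬(9*cnt = 0 ↔ 2*t ≠ 3)) ∨ 3*t < -10)) ∧ ((¬(3*t ≠ 6)) → ((¬(3*n = 9 ↔ 30*cnt ≠ -15)) ∨ 45*cnt < -37)); else branch requires ((3*cnt + 2*n > -2 → t = -5) → ((¬(6*cnt = 3 ↔ 2*t ≠ 3)) ∨ 3*t < -10)) ∧ ((¬(3*cnt + 2*n > -2 → t = -5)) → ((¬(9*n = -6 ↔ 2*t ≠ 3)) ∨ 3*t < -10)).
Before the if: ((cnt ≥ 5 ↔ 4*n ≤ 5) → ((3*t ≠ 6 → ((¬(9*cnt = 0 ↔ 2*t ≠ 3)) ∨ 3*t < -10)) ∧ ((¬(3*t ≠ 6)) → ((¬(3*n = 9 ↔ 30*cnt ≠ -15)) ∨ 45*cnt < -37)))) ∧ ((¬(cnt ≥ 5 ↔ 4*n ≤ 5)) → (((3*cnt + 2*n > -2 → t = -5) → ((¬(6*cnt = 3 ↔ 2*t ≠ 3)) ∨ 3*t < -10)) ∧ ((¬(3*cnt + 2*n > -2 → t = -5)) → ((¬(9*n = -6 ↔ 2*t ≠ 3)) ∨ 3*t < -10))))
Before cnt := n - 7: ((n ≥ 12 ↔ 4*n ≤ 5) → ((3*t ≠ 6 → ((¬(9*n = 63 ↔ 2*t ≠ 3)) ∨ 3*t < -10)) ∧ ((¬(3*t ≠ 6)) → ((¬(3*n = 9 ↔ 30*n ≠ 195)) ∨ 45*n < 278)))) ∧ ((¬(n ≥ 12 ↔ 4*n ≤ 5)) → (((5*n > 19 → t = -5) → ((¬(6*n = 45 ↔ 2*t ≠ 3)) ∨ 3*t < -10)) ∧ ((¬(5*n > 19 → t = -5)) → ((¬(9*n = -6 ↔ 2*t ≠ 3)) ∨ 3*t < -10))))
Before skip: ((n ≥ 12 ↔ 4*n ≤ 5) → ((3*t ≠ 6 → ((¬(9*n = 63 ↔ 2*t ≠ 3)) ∨ 3*t < -10)) ∧ ((¬(3*t ≠ 6)) → ((¬(3*n = 9 ↔ 30*n ≠ 195)) ∨ 45*n < 278)))) ∧ ((¬(n ≥ 12 ↔ 4*n ≤ 5)) → (((5*n > 19 → t = -5) → ((¬(6*n = 45 ↔ 2*t ≠ 3)) ∨ 3*t < -10)) ∧ ((¬(5*n > 19 → t = -5)) → ((¬(9*n = -6 ↔ 2*t ≠ 3)) ∨ 3*t < -10))))
Answer: WP = ((n ≥ 12 ↔ 4*n ≤ 5) → ((3*t ≠ 6 → ((¬(9*n = 63 ↔ 2*t ≠ 3)) ∨ 3*t < -10)) ∧ ((¬(3*t ≠ 6)) → ((¬(3*n = 9 ↔ 30*n ≠ 195)) ∨ 45*n < 278)))) ∧ ((¬(n ≥ 12 ↔ 4*n ≤ 5)) → (((5*n > 19 → t = -5) → ((¬(6*n = 45 ↔ 2*t ≠ 3)) ∨ 3*t < -10)) ∧ ((¬(5*n > 19 → t = -5)) → ((¬(9*n = -6 ↔ 2*t ≠ 3)) ∨ 3*t < -10))))


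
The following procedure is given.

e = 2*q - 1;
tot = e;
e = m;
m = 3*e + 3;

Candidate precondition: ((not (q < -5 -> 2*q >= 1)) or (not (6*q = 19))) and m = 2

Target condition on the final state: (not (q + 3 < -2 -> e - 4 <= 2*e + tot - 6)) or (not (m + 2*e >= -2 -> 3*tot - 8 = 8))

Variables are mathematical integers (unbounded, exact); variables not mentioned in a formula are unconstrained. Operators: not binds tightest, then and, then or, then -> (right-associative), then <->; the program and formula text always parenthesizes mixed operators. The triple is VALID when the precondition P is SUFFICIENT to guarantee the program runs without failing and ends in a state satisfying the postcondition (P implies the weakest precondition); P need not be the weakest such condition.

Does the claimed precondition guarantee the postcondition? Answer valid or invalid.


Working backward. After the program, the postcondition (not (q + 3 < -2 -> e - 4 <= 2*e + tot - 6)) or (not (m + 2*e >= -2 -> 3*tot - 8 = 8)) must hold; in canonical form it is (not (q < -5 -> e + tot >= 2)) or (not (2*e + m >= -2 -> 3*tot = 16)).
Before m := 3*e + 3: (not (q < -5 -> e + tot >= 2)) or (not (5*e >= -5 -> 3*tot = 16))
Before e := m: (not (q < -5 -> m + tot >= 2)) or (not (5*m >= -5 -> 3*tot = 16))
Before tot := e: (not (q < -5 -> e + m >= 2)) or (not (5*m >= -5 -> 3*e = 16))
Before e := 2*q - 1: (not (q < -5 -> m + 2*q >= 3)) or (not (5*m >= -5 -> 6*q = 19))
The weakest precondition is (not (q < -5 -> m + 2*q >= 3)) or (not (5*m >= -5 -> 6*q = 19)).
Check whether ((not (q < -5 -> 2*q >= 1)) or (not (6*q = 19))) and m = 2 implies it.
Every state satisfying the precondition satisfies the weakest precondition: the implication holds.
Answer: valid


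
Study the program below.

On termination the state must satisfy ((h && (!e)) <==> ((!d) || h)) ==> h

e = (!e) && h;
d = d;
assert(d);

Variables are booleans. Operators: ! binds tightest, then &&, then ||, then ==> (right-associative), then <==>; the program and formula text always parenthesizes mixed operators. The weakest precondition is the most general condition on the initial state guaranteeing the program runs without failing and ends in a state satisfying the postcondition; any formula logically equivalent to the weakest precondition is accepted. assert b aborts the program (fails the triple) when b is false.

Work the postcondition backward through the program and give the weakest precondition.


Working backward. After the program, ((h && (!e)) <==> ((!d) || h)) ==> h must hold.
Before assert d: d && (((h && (!e)) <==> ((!d) || h)) ==> h)
Before d := d: d && (((h && (!e)) <==> ((!d) || h)) ==> h)
Before e := (!e) && h: d && (((h && (!((!e) && h))) <==> ((!d) || h)) ==> h)
Answer: WP = d && (((h && (!((!e) && h))) <==> ((!d) || h)) ==> h)


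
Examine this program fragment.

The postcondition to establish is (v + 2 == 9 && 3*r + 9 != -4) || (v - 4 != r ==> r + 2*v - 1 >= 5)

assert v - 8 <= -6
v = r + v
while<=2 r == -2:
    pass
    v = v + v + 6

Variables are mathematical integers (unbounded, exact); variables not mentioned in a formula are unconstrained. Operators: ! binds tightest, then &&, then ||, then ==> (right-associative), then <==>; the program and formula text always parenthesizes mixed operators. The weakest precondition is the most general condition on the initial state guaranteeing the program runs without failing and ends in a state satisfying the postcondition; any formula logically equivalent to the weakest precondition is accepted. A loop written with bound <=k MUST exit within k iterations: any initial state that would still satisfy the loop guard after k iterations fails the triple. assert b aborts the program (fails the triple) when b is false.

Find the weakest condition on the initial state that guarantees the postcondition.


Working backward. After the program, the postcondition (v + 2 == 9 && 3*r + 9 != -4) || (v - 4 != r ==> r + 2*v - 1 >= 5) must hold; in canonical form it is (v == 7 && 3*r != -13) || (v != r + 4 ==> r + 2*v >= 6).
Before the loop (bound <=2), unroll the exhaustion recursion (WP_0 = exit-now case; WP_j = one more guarded iteration, up to j = 2):
  WP_0: (!(r == -2)) && ((v == 7 && 3*r != -13) || (v != r + 4 ==> r + 2*v >= 6))
  WP_1: (r == -2 ==> ((!(r == -2)) && ((2*v == 1 && 3*r != -13) || (2*v != r - 2 ==> r + 4*v >= -6)))) && ((!(r == -2)) ==> ((v == 7 && 3*r != -13) || (v != r + 4 ==> r + 2*v >= 6)))
  WP_2: (r == -2 ==> ((r == -2 ==> ((!(r == -2)) && ((4*v == -11 && 3*r != -13) || (4*v != r - 14 ==> r + 8*v >= -30)))) && ((!(r == -2)) ==> ((2*v == 1 && 3*r != -13) || (2*v != r - 2 ==> r + 4*v >= -6))))) && ((!(r == -2)) ==> ((v == 7 && 3*r != -13) || (v != r + 4 ==> r + 2*v >= 6)))
So before the loop: (r == -2 ==> ((r == -2 ==> ((!(r == -2)) && ((4*v == -11 && 3*r != -13) || (4*v != r - 14 ==> r + 8*v >= -30)))) && ((!(r == -2)) ==> ((2*v == 1 && 3*r != -13) || (2*v != r - 2 ==> r + 4*v >= -6))))) && ((!(r == -2)) ==> ((v == 7 && 3*r != -13) || (v != r + 4 ==> r + 2*v >= 6)))
Before v := r + v: (r == -2 ==> ((r == -2 ==> ((!(r == -2)) && ((4*r + 4*v == -11 && 3*r != -13) || (3*r + 4*v != -14 ==> 9*r + 8*v >= -30)))) && ((!(r == -2)) ==> ((2*r + 2*v == 1 && 3*r != -13) || (r + 2*v != -2 ==> 5*r + 4*v >= -6))))) && ((!(r == -2)) ==> ((r + v == 7 && 3*r != -13) || (v != 4 ==> 3*r + 2*v >= 6)))
Before assert v - 8 <= -6: v <= 2 && (r == -2 ==> ((r == -2 ==> ((!(r == -2)) && ((4*r + 4*v == -11 && 3*r != -13) || (3*r + 4*v != -14 ==> 9*r + 8*v >= -30)))) && ((!(r == -2)) ==> ((2*r + 2*v == 1 && 3*r != -13) || (r + 2*v != -2 ==> 5*r + 4*v >= -6))))) && ((!(r == -2)) ==> ((r + v == 7 && 3*r != -13) || (v != 4 ==> 3*r + 2*v >= 6)))
Answer: WP = v <= 2 && (r == -2 ==> ((r == -2 ==> ((!(r == -2)) && ((4*r + 4*v == -11 && 3*r != -13) || (3*r + 4*v != -14 ==> 9*r + 8*v >= -30)))) && ((!(r == -2)) ==> ((2*r + 2*v == 1 && 3*r != -13) || (r + 2*v != -2 ==> 5*r + 4*v >= -6))))) && ((!(r == -2)) ==> ((r + v == 7 && 3*r != -13) || (v != 4 ==> 3*r + 2*v >= 6)))


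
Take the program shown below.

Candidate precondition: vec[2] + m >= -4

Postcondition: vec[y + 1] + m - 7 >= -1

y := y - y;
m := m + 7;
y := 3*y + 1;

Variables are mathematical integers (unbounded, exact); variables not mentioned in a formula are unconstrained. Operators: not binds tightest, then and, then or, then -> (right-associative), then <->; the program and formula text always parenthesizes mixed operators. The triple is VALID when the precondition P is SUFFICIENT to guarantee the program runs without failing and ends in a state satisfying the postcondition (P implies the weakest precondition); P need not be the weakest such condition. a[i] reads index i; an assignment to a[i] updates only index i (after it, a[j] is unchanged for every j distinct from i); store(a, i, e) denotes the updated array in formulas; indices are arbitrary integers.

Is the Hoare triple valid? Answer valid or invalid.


Working backward. After the program, the postcondition vec[y + 1] + m - 7 >= -1 must hold; in canonical form it is vec[y + 1] + m >= 6.
Before y := 3*y + 1: vec[3*y + 2] + m >= 6
Before m := m + 7: vec[3*y + 2] + m >= -1
Before y := y - y: vec[2] + m >= -1
The weakest precondition is vec[2] + m >= -1.
Check whether vec[2] + m >= -4 implies it.
Countermodel: at the initial state m = -2, vec = {[2] = 0, elsewhere 0}, the precondition holds but the weakest precondition fails.
Answer: invalid


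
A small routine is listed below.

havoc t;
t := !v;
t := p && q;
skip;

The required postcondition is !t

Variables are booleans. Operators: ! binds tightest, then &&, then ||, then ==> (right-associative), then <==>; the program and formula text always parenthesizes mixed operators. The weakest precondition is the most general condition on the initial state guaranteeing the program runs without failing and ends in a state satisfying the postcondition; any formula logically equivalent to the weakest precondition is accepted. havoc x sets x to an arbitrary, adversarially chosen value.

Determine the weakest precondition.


Working backward. After the program, !t must hold.
Before skip: !t
Before t := p && q: !(p && q)
Before t := !v: !(p && q)
Before havoc t: !(p && q)
Answer: WP = !(p && q)


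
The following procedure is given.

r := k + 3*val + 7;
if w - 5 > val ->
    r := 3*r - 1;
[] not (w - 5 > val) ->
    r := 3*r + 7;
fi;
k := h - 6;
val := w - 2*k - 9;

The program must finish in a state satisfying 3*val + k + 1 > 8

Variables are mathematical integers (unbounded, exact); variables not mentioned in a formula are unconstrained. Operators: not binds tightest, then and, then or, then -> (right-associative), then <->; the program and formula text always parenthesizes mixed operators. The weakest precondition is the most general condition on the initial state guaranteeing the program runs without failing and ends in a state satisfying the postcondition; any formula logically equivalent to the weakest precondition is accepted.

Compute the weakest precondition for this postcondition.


Working backward. After the program, the postcondition 3*val + k + 1 > 8 must hold; in canonical form it is k + 3*val > 7.
Before val := w - 2*k - 9: 3*w > 5*k + 34
Before k := h - 6: 3*w > 5*h + 4
Then branch requires 3*w > 5*h + 4; else branch requires 3*w > 5*h + 4.
Before the if: (w > val + 5 -> 3*w > 5*h + 4) and ((not (w > val + 5)) -> 3*w > 5*h + 4)
Before r := k + 3*val + 7: (w > val + 5 -> 3*w > 5*h + 4) and ((not (w > val + 5)) -> 3*w > 5*h + 4)
Answer: WP = (w > val + 5 -> 3*w > 5*h + 4) and ((not (w > val + 5)) -> 3*w > 5*h + 4)


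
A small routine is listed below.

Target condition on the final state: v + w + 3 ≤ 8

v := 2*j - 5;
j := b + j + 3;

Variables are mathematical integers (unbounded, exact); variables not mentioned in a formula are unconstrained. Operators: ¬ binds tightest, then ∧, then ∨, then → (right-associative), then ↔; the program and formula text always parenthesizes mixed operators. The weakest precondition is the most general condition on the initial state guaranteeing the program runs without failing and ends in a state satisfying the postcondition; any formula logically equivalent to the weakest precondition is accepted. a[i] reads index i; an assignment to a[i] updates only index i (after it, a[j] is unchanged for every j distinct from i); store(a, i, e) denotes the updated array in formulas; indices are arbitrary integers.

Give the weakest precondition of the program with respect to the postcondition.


Working backward. After the program, the postcondition v + w + 3 ≤ 8 must hold; in canonical form it is v + w ≤ 5.
Before j := b + j + 3: v + w ≤ 5
Before v := 2*j - 5: 2*j + w ≤ 10
Answer: WP = 2*j + w ≤ 10


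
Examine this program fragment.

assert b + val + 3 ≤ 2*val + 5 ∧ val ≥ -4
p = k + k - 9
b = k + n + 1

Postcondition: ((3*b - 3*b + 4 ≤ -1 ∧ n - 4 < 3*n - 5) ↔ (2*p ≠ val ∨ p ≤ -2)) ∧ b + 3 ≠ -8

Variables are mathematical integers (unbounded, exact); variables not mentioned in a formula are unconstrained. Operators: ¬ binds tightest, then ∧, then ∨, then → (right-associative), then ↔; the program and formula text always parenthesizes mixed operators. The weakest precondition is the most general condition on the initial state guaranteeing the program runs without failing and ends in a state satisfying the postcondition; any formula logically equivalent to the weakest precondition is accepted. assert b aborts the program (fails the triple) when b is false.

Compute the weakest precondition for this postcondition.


Working backward. After the program, the postcondition ((3*b - 3*b + 4 ≤ -1 ∧ n - 4 < 3*n - 5) ↔ (2*p ≠ val ∨ p ≤ -2)) ∧ b + 3 ≠ -8 must hold; in canonical form it is (¬(2*p ≠ val ∨ p ≤ -2)) ∧ b ≠ -11.
Before b := k + n + 1: (¬(2*p ≠ val ∨ p ≤ -2)) ∧ k + n ≠ -12
Before p := k + k - 9: (¬(4*k ≠ val + 18 ∨ 2*k ≤ 7)) ∧ k + n ≠ -12
Before assert b + val + 3 ≤ 2*val + 5 ∧ val ≥ -4: b ≤ val + 2 ∧ val ≥ -4 ∧ (¬(4*k ≠ val + 18 ∨ 2*k ≤ 7)) ∧ k + n ≠ -12
Answer: WP = b ≤ val + 2 ∧ val ≥ -4 ∧ (¬(4*k ≠ val + 18 ∨ 2*k ≤ 7)) ∧ k + n ≠ -12


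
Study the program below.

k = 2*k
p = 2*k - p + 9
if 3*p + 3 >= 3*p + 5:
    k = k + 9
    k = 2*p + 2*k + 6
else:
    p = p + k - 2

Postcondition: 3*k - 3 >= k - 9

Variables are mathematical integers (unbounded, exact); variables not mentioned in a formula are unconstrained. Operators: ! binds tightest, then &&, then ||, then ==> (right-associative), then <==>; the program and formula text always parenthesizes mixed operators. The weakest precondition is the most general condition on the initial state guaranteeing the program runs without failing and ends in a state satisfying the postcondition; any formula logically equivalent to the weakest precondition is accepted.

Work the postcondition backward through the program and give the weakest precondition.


Working backward. After the program, the postcondition 3*k - 3 >= k - 9 must hold; in canonical form it is 2*k >= -6.
Then branch requires 4*k + 4*p >= -54; else branch requires 2*k >= -6.
Before the if: 2*k >= -6
Before p := 2*k - p + 9: 2*k >= -6
Before k := 2*k: 4*k >= -6
Answer: WP = 4*k >= -6


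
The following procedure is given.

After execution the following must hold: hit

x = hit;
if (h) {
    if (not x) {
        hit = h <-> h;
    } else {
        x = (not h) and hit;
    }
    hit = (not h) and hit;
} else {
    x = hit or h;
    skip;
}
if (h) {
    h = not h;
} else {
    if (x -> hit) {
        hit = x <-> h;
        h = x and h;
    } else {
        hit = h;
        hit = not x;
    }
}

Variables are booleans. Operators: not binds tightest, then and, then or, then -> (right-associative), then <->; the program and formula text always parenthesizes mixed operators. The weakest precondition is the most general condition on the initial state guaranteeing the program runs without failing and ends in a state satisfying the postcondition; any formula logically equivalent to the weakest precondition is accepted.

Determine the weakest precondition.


Working backward. After the program, hit must hold.
Then branch requires hit; else branch requires ((x -> hit) -> (x <-> h)) and ((not (x -> hit)) -> (not x)).
Before the if: (h -> hit) and ((not h) -> (((x -> hit) -> (x <-> h)) and ((not (x -> hit)) -> (not x))))
Then branch requires ((not x) -> ((h -> (not h)) and ((not h) -> (((x -> (not h)) -> (x <-> h)) and ((not (x -> (not h))) -> (not x)))))) and (x -> ((h -> ((not h) and hit)) and ((not h) -> (((not h) and hit) <-> h)))); else branch requires (h -> hit) and ((not h) -> ((((hit or h) -> hit) -> ((hit or h) <-> h)) and ((not ((hit or h) -> hit)) -> (not (hit or h))))).
Before the if: (h -> (((not x) -> ((h -> (not h)) and ((not h) -> (((x -> (not h)) -> (x <-> h)) and ((not (x -> (not h))) -> (not x)))))) and (x -> ((h -> ((not h) and hit)) and ((not h) -> (((not h) and hit) <-> h)))))) and ((not h) -> ((h -> hit) and ((not h) -> ((((hit or h) -> hit) -> ((hit or h) <-> h)) and ((not ((hit or h) -> hit)) -> (not (hit or h)))))))
Before x := hit: (h -> (((not hit) -> ((h -> (not h)) and ((not h) -> (((hit -> (not h)) -> (hit <-> h)) and ((not (hit -> (not h))) -> (not hit)))))) and (hit -> ((h -> ((not h) and hit)) and ((not h) -> (((not h) and hit) <-> h)))))) and ((not h) -> ((h -> hit) and ((not h) -> ((((hit or h) -> hit) -> ((hit or h) <-> h)) and ((not ((hit or h) -> hit)) -> (not (hit or h)))))))
Answer: WP = (h -> (((not hit) -> ((h -> (not h)) and ((not h) -> (((hit -> (not h)) -> (hit <-> h)) and ((not (hit -> (not h))) -> (not hit)))))) and (hit -> ((h -> ((not h) and hit)) and ((not h) -> (((not h) and hit) <-> h)))))) and ((not h) -> ((h -> hit) and ((not h) -> ((((hit or h) -> hit) -> ((hit or h) <-> h)) and ((not ((hit or h) -> hit)) -> (not (hit or h)))))))


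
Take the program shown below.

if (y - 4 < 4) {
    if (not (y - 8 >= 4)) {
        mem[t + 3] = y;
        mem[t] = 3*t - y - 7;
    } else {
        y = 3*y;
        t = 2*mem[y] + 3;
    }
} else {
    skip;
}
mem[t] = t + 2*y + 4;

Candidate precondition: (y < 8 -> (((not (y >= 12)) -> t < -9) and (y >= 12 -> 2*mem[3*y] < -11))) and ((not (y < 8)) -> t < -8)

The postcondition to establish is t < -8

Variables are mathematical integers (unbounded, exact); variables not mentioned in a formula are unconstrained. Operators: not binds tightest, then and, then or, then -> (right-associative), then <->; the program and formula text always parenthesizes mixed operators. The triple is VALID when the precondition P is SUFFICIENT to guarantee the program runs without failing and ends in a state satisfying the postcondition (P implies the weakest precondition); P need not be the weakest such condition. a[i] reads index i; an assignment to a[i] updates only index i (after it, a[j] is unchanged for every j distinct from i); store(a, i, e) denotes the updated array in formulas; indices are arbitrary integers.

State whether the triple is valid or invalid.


Working backward. After the program, t < -8 must hold.
Before mem[t] := t + 2*y + 4: t < -8
Then branch requires ((not (y >= 12)) -> t < -8) and (y >= 12 -> 2*mem[3*y] < -11); else branch requires t < -8.
Before the if: (y < 8 -> (((not (y >= 12)) -> t < -8) and (y >= 12 -> 2*mem[3*y] < -11))) and ((not (y < 8)) -> t < -8)
The weakest precondition is (y < 8 -> (((not (y >= 12)) -> t < -8) and (y >= 12 -> 2*mem[3*y] < -11))) and ((not (y < 8)) -> t < -8).
Check whether (y < 8 -> (((not (y >= 12)) -> t < -9) and (y >= 12 -> 2*mem[3*y] < -11))) and ((not (y < 8)) -> t < -8) implies it.
Every state satisfying the precondition satisfies the weakest precondition: the implication holds.
Answer: valid


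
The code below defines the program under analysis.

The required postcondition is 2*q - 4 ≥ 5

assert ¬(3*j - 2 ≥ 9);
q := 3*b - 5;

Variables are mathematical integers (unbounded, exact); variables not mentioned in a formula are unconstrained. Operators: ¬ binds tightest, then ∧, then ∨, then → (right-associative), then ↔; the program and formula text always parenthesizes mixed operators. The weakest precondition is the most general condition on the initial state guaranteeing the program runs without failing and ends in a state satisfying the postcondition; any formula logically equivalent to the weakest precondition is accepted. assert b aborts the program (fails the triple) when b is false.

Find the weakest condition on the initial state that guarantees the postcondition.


Working backward. After the program, the postcondition 2*q - 4 ≥ 5 must hold; in canonical form it is 2*q ≥ 9.
Before q := 3*b - 5: 6*b ≥ 19
Before assert ¬(3*j - 2 ≥ 9): (¬(3*j ≥ 11)) ∧ 6*b ≥ 19
Answer: WP = (¬(3*j ≥ 11)) ∧ 6*b ≥ 19


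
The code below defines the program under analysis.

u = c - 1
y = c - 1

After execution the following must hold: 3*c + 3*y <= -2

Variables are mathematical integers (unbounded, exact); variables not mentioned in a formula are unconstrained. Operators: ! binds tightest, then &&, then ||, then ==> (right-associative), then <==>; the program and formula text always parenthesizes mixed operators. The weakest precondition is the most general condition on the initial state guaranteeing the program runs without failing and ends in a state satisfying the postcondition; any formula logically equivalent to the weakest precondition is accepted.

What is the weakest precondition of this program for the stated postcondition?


Working backward. After the program, 3*c + 3*y <= -2 must hold.
Before y := c - 1: 6*c <= 1
Before u := c - 1: 6*c <= 1
Answer: WP = 6*c <= 1


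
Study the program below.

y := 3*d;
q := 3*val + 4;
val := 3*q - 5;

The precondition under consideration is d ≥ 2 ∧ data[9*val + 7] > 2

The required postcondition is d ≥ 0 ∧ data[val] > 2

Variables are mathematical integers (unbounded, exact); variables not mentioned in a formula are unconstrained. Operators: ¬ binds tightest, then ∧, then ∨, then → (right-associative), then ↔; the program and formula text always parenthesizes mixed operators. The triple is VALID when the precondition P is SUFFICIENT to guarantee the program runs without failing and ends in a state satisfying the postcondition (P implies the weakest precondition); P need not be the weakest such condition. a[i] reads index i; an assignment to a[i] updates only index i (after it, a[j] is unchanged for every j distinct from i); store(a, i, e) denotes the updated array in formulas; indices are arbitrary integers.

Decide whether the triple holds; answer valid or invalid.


Working backward. After the program, d ≥ 0 ∧ data[val] > 2 must hold.
Before val := 3*q - 5: d ≥ 0 ∧ data[3*q - 5] > 2
Before q := 3*val + 4: d ≥ 0 ∧ data[9*val + 7] > 2
Before y := 3*d: d ≥ 0 ∧ data[9*val + 7] > 2
The weakest precondition is d ≥ 0 ∧ data[9*val + 7] > 2.
Check whether d ≥ 2 ∧ data[9*val + 7] > 2 implies it.
Every state satisfying the precondition satisfies the weakest precondition: the implication holds.
Answer: valid


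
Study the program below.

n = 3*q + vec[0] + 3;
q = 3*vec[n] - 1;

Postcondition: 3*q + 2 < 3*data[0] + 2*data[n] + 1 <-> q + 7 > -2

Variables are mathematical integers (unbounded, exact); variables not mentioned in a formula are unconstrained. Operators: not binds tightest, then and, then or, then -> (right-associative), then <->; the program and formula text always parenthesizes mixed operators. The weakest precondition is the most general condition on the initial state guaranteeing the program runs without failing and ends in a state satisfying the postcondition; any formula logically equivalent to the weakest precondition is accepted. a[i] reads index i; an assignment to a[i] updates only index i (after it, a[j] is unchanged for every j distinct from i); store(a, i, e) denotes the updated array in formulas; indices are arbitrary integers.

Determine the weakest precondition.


Working backward. After the program, the postcondition 3*q + 2 < 3*data[0] + 2*data[n] + 1 <-> q + 7 > -2 must hold; in canonical form it is 3*q < 3*data[0] + 2*data[n] - 1 <-> q > -9.
Before q := 3*vec[n] - 1: 9*vec[n] < 3*data[0] + 2*data[n] + 2 <-> 3*vec[n] > -8
Before n := 3*q + vec[0] + 3: 9*vec[vec[0] + 3*q + 3] < 2*data[vec[0] + 3*q + 3] + 3*data[0] + 2 <-> 3*vec[vec[0] + 3*q + 3] > -8
Answer: WP = 9*vec[vec[0] + 3*q + 3] < 2*data[vec[0] + 3*q + 3] + 3*data[0] + 2 <-> 3*vec[vec[0] + 3*q + 3] > -8


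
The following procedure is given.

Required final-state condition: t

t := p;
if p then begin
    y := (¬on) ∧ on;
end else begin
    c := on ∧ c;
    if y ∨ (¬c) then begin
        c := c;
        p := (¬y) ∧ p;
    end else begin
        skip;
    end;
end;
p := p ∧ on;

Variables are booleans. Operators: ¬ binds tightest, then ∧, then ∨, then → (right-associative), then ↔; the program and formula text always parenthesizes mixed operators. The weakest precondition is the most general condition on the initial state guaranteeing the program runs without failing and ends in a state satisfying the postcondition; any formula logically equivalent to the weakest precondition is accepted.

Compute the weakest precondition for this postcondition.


Working backward. After the program, t must hold.
Before p := p ∧ on: t
Then branch requires t; else branch requires ((y ∨ (¬(on ∧ c))) → t) ∧ ((¬(y ∨ (¬(on ∧ c)))) → t).
Before the if: (p → t) ∧ ((¬p) → (((y ∨ (¬(on ∧ c))) → t) ∧ ((¬(y ∨ (¬(on ∧ c)))) → t)))
Before t := p: (¬p) → (((y ∨ (¬(on ∧ c))) → p) ∧ ((¬(y ∨ (¬(on ∧ c)))) → p))
Answer: WP = (¬p) → (((y ∨ (¬(on ∧ c))) → p) ∧ ((¬(y ∨ (¬(on ∧ c)))) → p))


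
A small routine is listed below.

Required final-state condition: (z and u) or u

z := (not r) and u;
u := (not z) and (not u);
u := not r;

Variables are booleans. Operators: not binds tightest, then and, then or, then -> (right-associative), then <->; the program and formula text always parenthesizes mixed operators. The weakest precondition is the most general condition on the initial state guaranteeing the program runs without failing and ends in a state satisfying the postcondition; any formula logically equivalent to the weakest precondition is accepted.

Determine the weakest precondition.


Working backward. After the program, (z and u) or u must hold.
Before u := not r: (z and (not r)) or (not r)
Before u := (not z) and (not u): (z and (not r)) or (not r)
Before z := (not r) and u: ((not r) and u) or (not r)
Answer: WP = ((not r) and u) or (not r)


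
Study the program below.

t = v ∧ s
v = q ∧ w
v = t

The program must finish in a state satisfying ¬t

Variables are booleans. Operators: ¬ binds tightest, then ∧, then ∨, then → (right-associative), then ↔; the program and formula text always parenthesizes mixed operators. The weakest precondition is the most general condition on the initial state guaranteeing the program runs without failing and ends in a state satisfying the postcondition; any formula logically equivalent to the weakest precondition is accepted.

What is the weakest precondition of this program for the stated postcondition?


Working backward. After the program, ¬t must hold.
Before v := t: ¬t
Before v := q ∧ w: ¬t
Before t := v ∧ s: ¬(v ∧ s)
Answer: WP = ¬(v ∧ s)


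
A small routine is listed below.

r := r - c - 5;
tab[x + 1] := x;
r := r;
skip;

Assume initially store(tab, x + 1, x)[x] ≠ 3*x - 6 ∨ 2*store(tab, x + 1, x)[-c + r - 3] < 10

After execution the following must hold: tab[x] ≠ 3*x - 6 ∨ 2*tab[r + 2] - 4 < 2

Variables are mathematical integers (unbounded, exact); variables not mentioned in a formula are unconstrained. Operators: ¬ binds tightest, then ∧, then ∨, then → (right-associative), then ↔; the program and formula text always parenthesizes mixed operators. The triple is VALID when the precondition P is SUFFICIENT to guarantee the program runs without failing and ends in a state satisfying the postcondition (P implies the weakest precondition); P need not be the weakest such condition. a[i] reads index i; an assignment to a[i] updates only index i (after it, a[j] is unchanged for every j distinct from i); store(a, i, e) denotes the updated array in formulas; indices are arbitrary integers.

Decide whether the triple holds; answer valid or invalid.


Working backward. After the program, the postcondition tab[x] ≠ 3*x - 6 ∨ 2*tab[r + 2] - 4 < 2 must hold; in canonical form it is tab[x] ≠ 3*x - 6 ∨ 2*tab[r + 2] < 6.
Before skip: tab[x] ≠ 3*x - 6 ∨ 2*tab[r + 2] < 6
Before r := r: tab[x] ≠ 3*x - 6 ∨ 2*tab[r + 2] < 6
Before tab[x + 1] := x: store(tab, x + 1, x)[x] ≠ 3*x - 6 ∨ 2*store(tab, x + 1, x)[r + 2] < 6
Before r := r - c - 5: store(tab, x + 1, x)[x] ≠ 3*x - 6 ∨ 2*store(tab, x + 1, x)[-c + r - 3] < 6
The weakest precondition is store(tab, x + 1, x)[x] ≠ 3*x - 6 ∨ 2*store(tab, x + 1, x)[-c + r - 3] < 6.
Check whether store(tab, x + 1, x)[x] ≠ 3*x - 6 ∨ 2*store(tab, x + 1, x)[-c + r - 3] < 10 implies it.
Countermodel: at the initial state c = 0, r = 7, tab = {[3] = 3, [4] = 2, elsewhere 2}, x = 3, the precondition holds but the weakest precondition fails.
Answer: invalid


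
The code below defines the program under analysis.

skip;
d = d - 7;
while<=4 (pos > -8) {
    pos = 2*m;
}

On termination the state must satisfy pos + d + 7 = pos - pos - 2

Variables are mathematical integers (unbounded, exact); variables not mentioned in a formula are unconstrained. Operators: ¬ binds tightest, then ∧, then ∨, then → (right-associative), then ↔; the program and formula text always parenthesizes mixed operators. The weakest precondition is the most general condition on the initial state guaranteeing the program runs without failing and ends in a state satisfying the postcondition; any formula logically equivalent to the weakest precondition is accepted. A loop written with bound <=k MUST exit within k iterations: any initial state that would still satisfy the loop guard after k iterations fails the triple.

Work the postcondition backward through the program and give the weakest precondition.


Working backward. After the program, the postcondition pos + d + 7 = pos - pos - 2 must hold; in canonical form it is d + pos = -9.
Before the loop (bound <=4), unroll the exhaustion recursion (WP_0 = exit-now case; WP_j = one more guarded iteration, up to j = 4):
  WP_0: (¬(pos > -8)) ∧ d + pos = -9
  WP_1: (pos > -8 → ((¬(2*m > -8)) ∧ d + 2*m = -9)) ∧ ((¬(pos > -8)) → d + pos = -9)
  WP_2: (pos > -8 → ((2*m > -8 → ((¬(2*m > -8)) ∧ d + 2*m = -9)) ∧ ((¬(2*m > -8)) → d + 2*m = -9))) ∧ ((¬(pos > -8)) → d + pos = -9)
  WP_3: (pos > -8 → ((2*m > -8 → ((2*m > -8 → ((¬(2*m > -8)) ∧ d + 2*m = -9)) ∧ ((¬(2*m > -8)) → d + 2*m = -9))) ∧ ((¬(2*m > -8)) → d + 2*m = -9))) ∧ ((¬(pos > -8)) → d + pos = -9)
  WP_4: (pos > -8 → ((2*m > -8 → ((2*m > -8 → ((2*m > -8 → ((¬(2*m > -8)) ∧ d + 2*m = -9)) ∧ ((¬(2*m > -8)) → d + 2*m = -9))) ∧ ((¬(2*m > -8)) → d + 2*m = -9))) ∧ ((¬(2*m > -8)) → d + 2*m = -9))) ∧ ((¬(pos > -8)) → d + pos = -9)
So before the loop: (pos > -8 → ((2*m > -8 → ((2*m > -8 → ((2*m > -8 → ((¬(2*m > -8)) ∧ d + 2*m = -9)) ∧ ((¬(2*m > -8)) → d + 2*m = -9))) ∧ ((¬(2*m > -8)) → d + 2*m = -9))) ∧ ((¬(2*m > -8)) → d + 2*m = -9))) ∧ ((¬(pos > -8)) → d + pos = -9)
Before d := d - 7: (pos > -8 → ((2*m > -8 → ((2*m > -8 → ((2*m > -8 → ((¬(2*m > -8)) ∧ d + 2*m = -2)) ∧ ((¬(2*m > -8)) → d + 2*m = -2))) ∧ ((¬(2*m > -8)) → d + 2*m = -2))) ∧ ((¬(2*m > -8)) → d + 2*m = -2))) ∧ ((¬(pos > -8)) → d + pos = -2)
Before skip: (pos > -8 → ((2*m > -8 → ((2*m > -8 → ((2*m > -8 → ((¬(2*m > -8)) ∧ d + 2*m = -2)) ∧ ((¬(2*m > -8)) → d + 2*m = -2))) ∧ ((¬(2*m > -8)) → d + 2*m = -2))) ∧ ((¬(2*m > -8)) → d + 2*m = -2))) ∧ ((¬(pos > -8)) → d + pos = -2)
Answer: WP = (pos > -8 → ((2*m > -8 → ((2*m > -8 → ((2*m > -8 → ((¬(2*m > -8)) ∧ d + 2*m = -2)) ∧ ((¬(2*m > -8)) → d + 2*m = -2))) ∧ ((¬(2*m > -8)) → d + 2*m = -2))) ∧ ((¬(2*m > -8)) → d + 2*m = -2))) ∧ ((¬(pos > -8)) → d + pos = -2)


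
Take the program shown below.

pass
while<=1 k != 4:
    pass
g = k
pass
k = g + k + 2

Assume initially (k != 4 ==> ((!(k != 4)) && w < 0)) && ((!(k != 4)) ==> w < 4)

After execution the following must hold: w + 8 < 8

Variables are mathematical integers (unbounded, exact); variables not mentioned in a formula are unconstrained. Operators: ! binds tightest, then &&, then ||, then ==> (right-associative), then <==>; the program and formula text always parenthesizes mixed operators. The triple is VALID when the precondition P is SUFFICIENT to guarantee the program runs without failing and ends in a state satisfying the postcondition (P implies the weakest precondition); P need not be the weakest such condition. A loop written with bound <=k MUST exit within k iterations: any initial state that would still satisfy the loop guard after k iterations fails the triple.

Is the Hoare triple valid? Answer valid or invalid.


Working backward. After the program, the postcondition w + 8 < 8 must hold; in canonical form it is w < 0.
Before k := g + k + 2: w < 0
Before skip: w < 0
Before g := k: w < 0
Before the loop (bound <=1), unroll the exhaustion recursion (WP_0 = exit-now case; WP_j = one more guarded iteration, up to j = 1):
  WP_0: (!(k != 4)) && w < 0
  WP_1: (k != 4 ==> ((!(k != 4)) && w < 0)) && ((!(k != 4)) ==> w < 0)
So before the loop: (k != 4 ==> ((!(k != 4)) && w < 0)) && ((!(k != 4)) ==> w < 0)
Before skip: (k != 4 ==> ((!(k != 4)) && w < 0)) && ((!(k != 4)) ==> w < 0)
The weakest precondition is (k != 4 ==> ((!(k != 4)) && w < 0)) && ((!(k != 4)) ==> w < 0).
Check whether (k != 4 ==> ((!(k != 4)) && w < 0)) && ((!(k != 4)) ==> w < 4) implies it.
Countermodel: at the initial state k = 4, w = 0, the precondition holds but the weakest precondition fails.
Answer: invalid


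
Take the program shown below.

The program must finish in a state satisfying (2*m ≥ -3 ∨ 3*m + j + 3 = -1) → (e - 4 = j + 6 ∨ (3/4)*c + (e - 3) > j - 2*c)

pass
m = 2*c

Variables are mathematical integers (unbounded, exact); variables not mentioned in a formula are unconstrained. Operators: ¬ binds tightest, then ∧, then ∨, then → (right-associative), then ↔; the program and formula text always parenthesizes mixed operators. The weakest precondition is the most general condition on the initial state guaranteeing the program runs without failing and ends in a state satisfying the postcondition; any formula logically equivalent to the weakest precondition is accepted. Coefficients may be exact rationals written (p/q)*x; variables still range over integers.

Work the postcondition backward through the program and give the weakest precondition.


Working backward. After the program, the postcondition (2*m ≥ -3 ∨ 3*m + j + 3 = -1) → (e - 4 = j + 6 ∨ (3/4)*c + (e - 3) > j - 2*c) must hold; in canonical form it is (2*m ≥ -3 ∨ j + 3*m = -4) → (e = j + 10 ∨ (11/4)*c + e > j + 3).
Before m := 2*c: (4*c ≥ -3 ∨ 6*c + j = -4) → (e = j + 10 ∨ (11/4)*c + e > j + 3)
Before skip: (4*c ≥ -3 ∨ 6*c + j = -4) → (e = j + 10 ∨ (11/4)*c + e > j + 3)
Answer: WP = (4*c ≥ -3 ∨ 6*c + j = -4) → (e = j + 10 ∨ (11/4)*c + e > j + 3)


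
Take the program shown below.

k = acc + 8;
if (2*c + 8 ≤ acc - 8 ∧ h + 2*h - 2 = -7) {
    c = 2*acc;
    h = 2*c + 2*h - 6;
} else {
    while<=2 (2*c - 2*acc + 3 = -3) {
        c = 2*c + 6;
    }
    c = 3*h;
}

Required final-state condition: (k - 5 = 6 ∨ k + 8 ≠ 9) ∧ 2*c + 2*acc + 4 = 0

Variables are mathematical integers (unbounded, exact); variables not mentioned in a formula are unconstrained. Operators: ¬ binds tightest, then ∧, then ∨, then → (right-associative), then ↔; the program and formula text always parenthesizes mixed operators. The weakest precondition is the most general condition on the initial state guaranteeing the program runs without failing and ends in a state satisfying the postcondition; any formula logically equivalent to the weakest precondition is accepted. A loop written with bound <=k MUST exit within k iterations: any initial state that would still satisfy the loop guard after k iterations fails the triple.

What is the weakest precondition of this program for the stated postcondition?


Working backward. After the program, the postcondition (k - 5 = 6 ∨ k + 8 ≠ 9) ∧ 2*c + 2*acc + 4 = 0 must hold; in canonical form it is (k = 11 ∨ k ≠ 1) ∧ 2*acc + 2*c = -4.
Then branch requires (k = 11 ∨ k ≠ 1) ∧ 6*acc = -4; else branch requires (2*c = 2*acc - 6 → ((4*c = 2*acc - 18 → ((¬(8*c = 2*acc - 42)) ∧ (k = 11 ∨ k ≠ 1) ∧ 2*acc + 6*h = -4)) ∧ ((¬(4*c = 2*acc - 18)) → ((k = 11 ∨ k ≠ 1) ∧ 2*acc + 6*h = -4)))) ∧ ((¬(2*c = 2*acc - 6)) → ((k = 11 ∨ k ≠ 1) ∧ 2*acc + 6*h = -4)).
Before the if: ((2*c ≤ acc - 16 ∧ 3*h = -5) → ((k = 11 ∨ k ≠ 1) ∧ 6*acc = -4)) ∧ ((¬(2*c ≤ acc - 16 ∧ 3*h = -5)) → ((2*c = 2*acc - 6 → ((4*c = 2*acc - 18 → ((¬(8*c = 2*acc - 42)) ∧ (k = 11 ∨ k ≠ 1) ∧ 2*acc + 6*h = -4)) ∧ ((¬(4*c = 2*acc - 18)) → ((k = 11 ∨ k ≠ 1) ∧ 2*acc + 6*h = -4)))) ∧ ((¬(2*c = 2*acc - 6)) → ((k = 11 ∨ k ≠ 1) ∧ 2*acc + 6*h = -4))))
Before k := acc + 8: ((2*c ≤ acc - 16 ∧ 3*h = -5) → ((acc = 3 ∨ acc ≠ -7) ∧ 6*acc = -4)) ∧ ((¬(2*c ≤ acc - 16 ∧ 3*h = -5)) → ((2*c = 2*acc - 6 → ((4*c = 2*acc - 18 → ((¬(8*c = 2*acc - 42)) ∧ (acc = 3 ∨ acc ≠ -7) ∧ 2*acc + 6*h = -4)) ∧ ((¬(4*c = 2*acc - 18)) → ((acc = 3 ∨ acc ≠ -7) ∧ 2*acc + 6*h = -4)))) ∧ ((¬(2*c = 2*acc - 6)) → ((acc = 3 ∨ acc ≠ -7) ∧ 2*acc + 6*h = -4))))
Answer: WP = ((2*c ≤ acc - 16 ∧ 3*h = -5) → ((acc = 3 ∨ acc ≠ -7) ∧ 6*acc = -4)) ∧ ((¬(2*c ≤ acc - 16 ∧ 3*h = -5)) → ((2*c = 2*acc - 6 → ((4*c = 2*acc - 18 → ((¬(8*c = 2*acc - 42)) ∧ (acc = 3 ∨ acc ≠ -7) ∧ 2*acc + 6*h = -4)) ∧ ((¬(4*c = 2*acc - 18)) → ((acc = 3 ∨ acc ≠ -7) ∧ 2*acc + 6*h = -4)))) ∧ ((¬(2*c = 2*acc - 6)) → ((acc = 3 ∨ acc ≠ -7) ∧ 2*acc + 6*h = -4))))
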